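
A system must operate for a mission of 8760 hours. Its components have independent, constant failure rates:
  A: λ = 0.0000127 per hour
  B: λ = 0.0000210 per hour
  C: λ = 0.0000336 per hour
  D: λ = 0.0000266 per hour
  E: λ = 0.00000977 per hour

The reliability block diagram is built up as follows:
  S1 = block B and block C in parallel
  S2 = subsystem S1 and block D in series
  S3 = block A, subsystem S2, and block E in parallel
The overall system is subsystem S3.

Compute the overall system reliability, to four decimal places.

R(A) = exp(−0.0000127 × 8760) = 0.894713
R(B) = exp(−0.0000210 × 8760) = 0.831969
R(C) = exp(−0.0000336 × 8760) = 0.745026
R(D) = exp(−0.0000266 × 8760) = 0.792141
R(E) = exp(−0.00000977 × 8760) = 0.917975
Parallel (B and C): 1 − (1 − 0.831969)(1 − 0.745026) = 0.957156
Series ([0.957156] and D): 0.957156 × 0.792141 = 0.758203
Parallel (A, [0.758203], and E): 1 − (1 − 0.894713)(1 − 0.758203)(1 − 0.917975) = 0.9979

0.9979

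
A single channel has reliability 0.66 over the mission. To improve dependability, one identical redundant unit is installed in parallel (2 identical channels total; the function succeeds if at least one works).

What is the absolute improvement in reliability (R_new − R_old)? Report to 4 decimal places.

R_before = 0.66
R_after = 1 − (1 − 0.66)^2 = 0.8844
ΔR = 0.8844 − 0.66 = 0.2244

0.2244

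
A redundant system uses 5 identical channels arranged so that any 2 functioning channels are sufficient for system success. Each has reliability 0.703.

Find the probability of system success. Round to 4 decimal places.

R = Σ_{i=2}^{5} C(5,i) p^i (1−p)^{5−i} with p = 0.703
C(5,2)·0.703^2·0.297^3 = 0.129473
C(5,3)·0.703^3·0.297^2 = 0.306464
C(5,4)·0.703^4·0.297^1 = 0.362700
C(5,5)·0.703^5·0.297^0 = 0.171703
Sum = 0.9703

0.9703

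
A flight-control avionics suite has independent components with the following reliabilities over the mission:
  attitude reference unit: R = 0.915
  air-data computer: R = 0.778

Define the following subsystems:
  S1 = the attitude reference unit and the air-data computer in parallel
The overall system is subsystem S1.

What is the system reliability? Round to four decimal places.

0.9811

Parallel (attitude reference unit and air-data computer): 1 − (1 − 0.915000)(1 − 0.778000) = 0.9811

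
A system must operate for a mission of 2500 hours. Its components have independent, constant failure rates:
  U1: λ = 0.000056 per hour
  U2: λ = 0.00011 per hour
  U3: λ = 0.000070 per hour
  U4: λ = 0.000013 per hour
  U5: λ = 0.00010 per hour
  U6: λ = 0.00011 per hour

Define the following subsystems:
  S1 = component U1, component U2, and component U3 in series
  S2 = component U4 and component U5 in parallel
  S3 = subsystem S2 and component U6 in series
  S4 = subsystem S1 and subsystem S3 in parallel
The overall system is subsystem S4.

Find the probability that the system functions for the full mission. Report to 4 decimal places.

0.8905

R(U1) = exp(−0.000056 × 2500) = 0.869358
R(U2) = exp(−0.00011 × 2500) = 0.759572
R(U3) = exp(−0.000070 × 2500) = 0.839457
R(U4) = exp(−0.000013 × 2500) = 0.968022
R(U5) = exp(−0.00010 × 2500) = 0.778801
R(U6) = exp(−0.00011 × 2500) = 0.759572
Series (U1, U2, and U3): 0.869358 × 0.759572 × 0.839457 = 0.554327
Parallel (U4 and U5): 1 − (1 − 0.968022)(1 − 0.778801) = 0.992926
Series ([0.992926] and U6): 0.992926 × 0.759572 = 0.754199
Parallel ([0.554327] and [0.754199]): 1 − (1 − 0.554327)(1 − 0.754199) = 0.8905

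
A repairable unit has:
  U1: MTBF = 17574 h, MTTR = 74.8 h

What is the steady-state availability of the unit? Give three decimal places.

0.996

A(U1) = MTBF/(MTBF+MTTR) = 17574/(17574+74.8) = 0.996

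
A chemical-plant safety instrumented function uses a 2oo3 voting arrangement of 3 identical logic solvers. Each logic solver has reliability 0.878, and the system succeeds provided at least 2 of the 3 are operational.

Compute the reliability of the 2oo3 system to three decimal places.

R = Σ_{i=2}^{3} C(3,i) p^i (1−p)^{3−i} with p = 0.878
C(3,2)·0.878^2·0.122^1 = 0.28214
C(3,3)·0.878^3·0.122^0 = 0.67684
Sum = 0.959

0.959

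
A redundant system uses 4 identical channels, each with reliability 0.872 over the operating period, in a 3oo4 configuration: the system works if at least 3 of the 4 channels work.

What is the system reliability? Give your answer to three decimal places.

0.918

R = Σ_{i=3}^{4} C(4,i) p^i (1−p)^{4−i} with p = 0.872
C(4,3)·0.872^3·0.128^1 = 0.33948
C(4,4)·0.872^4·0.128^0 = 0.57818
Sum = 0.918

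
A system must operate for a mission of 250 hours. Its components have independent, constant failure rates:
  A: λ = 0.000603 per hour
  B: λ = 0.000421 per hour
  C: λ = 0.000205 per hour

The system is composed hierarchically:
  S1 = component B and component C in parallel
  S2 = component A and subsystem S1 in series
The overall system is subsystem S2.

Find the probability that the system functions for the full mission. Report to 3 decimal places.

R(A) = exp(−0.000603 × 250) = 0.86006
R(B) = exp(−0.000421 × 250) = 0.90010
R(C) = exp(−0.000205 × 250) = 0.95004
Parallel (B and C): 1 − (1 − 0.90010)(1 − 0.95004) = 0.99501
Series (A and [0.99501]): 0.86006 × 0.99501 = 0.856

0.856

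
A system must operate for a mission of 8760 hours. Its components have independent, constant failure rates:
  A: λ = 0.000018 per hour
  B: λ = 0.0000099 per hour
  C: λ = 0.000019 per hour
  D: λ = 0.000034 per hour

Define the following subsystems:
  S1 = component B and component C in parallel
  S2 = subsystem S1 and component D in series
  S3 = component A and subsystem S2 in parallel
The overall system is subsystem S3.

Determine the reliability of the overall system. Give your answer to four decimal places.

0.9610

R(A) = exp(−0.000018 × 8760) = 0.854123
R(B) = exp(−0.0000099 × 8760) = 0.916930
R(C) = exp(−0.000019 × 8760) = 0.846674
R(D) = exp(−0.000034 × 8760) = 0.742420
Parallel (B and C): 1 − (1 − 0.916930)(1 − 0.846674) = 0.987263
Series ([0.987263] and D): 0.987263 × 0.742420 = 0.732964
Parallel (A and [0.732964]): 1 − (1 − 0.854123)(1 − 0.732964) = 0.9610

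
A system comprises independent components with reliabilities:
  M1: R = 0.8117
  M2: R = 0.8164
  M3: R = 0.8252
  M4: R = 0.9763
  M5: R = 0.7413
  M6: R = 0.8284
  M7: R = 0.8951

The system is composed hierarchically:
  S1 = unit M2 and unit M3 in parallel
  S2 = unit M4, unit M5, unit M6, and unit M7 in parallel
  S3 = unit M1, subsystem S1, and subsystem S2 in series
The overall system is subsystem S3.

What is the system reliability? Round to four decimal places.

Parallel (M2 and M3): 1 − (1 − 0.816400)(1 − 0.825200) = 0.967907
Parallel (M4, M5, M6, and M7): 1 − (1 − 0.976300)(1 − 0.741300)(1 − 0.828400)(1 − 0.895100) = 0.999890
Series (M1, [0.967907], and [0.999890]): 0.811700 × 0.967907 × 0.999890 = 0.7856

0.7856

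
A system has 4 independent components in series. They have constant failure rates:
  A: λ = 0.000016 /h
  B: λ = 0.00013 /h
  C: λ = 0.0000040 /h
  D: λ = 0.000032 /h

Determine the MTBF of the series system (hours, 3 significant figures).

5490

Series of exponential components: λ_sys = Σ λ_i
λ_sys = 0.000016 + 0.00013 + 0.0000040 + 0.000032 = 1.8200e-04 /h
MTBF = 1 / λ_sys = 5490 h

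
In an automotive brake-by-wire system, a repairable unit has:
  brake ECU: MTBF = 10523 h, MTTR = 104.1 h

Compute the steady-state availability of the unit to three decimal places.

0.990

A(brake ECU) = MTBF/(MTBF+MTTR) = 10523/(10523+104.1) = 0.990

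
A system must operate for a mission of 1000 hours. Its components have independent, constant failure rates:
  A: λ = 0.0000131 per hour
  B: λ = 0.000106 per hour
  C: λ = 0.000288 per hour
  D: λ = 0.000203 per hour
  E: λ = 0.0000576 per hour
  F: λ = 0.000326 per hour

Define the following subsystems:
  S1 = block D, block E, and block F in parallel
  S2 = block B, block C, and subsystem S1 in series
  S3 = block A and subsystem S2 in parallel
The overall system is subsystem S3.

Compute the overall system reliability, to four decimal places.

0.9957

R(A) = exp(−0.0000131 × 1000) = 0.986985
R(B) = exp(−0.000106 × 1000) = 0.899425
R(C) = exp(−0.000288 × 1000) = 0.749762
R(D) = exp(−0.000203 × 1000) = 0.816278
R(E) = exp(−0.0000576 × 1000) = 0.944027
R(F) = exp(−0.000326 × 1000) = 0.721805
Parallel (D, E, and F): 1 − (1 − 0.816278)(1 − 0.944027)(1 − 0.721805) = 0.997139
Series (B, C, and [0.997139]): 0.899425 × 0.749762 × 0.997139 = 0.672425
Parallel (A and [0.672425]): 1 − (1 − 0.986985)(1 − 0.672425) = 0.9957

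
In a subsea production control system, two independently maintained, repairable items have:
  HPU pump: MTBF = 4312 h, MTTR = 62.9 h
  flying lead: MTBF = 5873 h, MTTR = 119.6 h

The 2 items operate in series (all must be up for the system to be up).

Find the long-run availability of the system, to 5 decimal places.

0.96595

A(HPU pump) = MTBF/(MTBF+MTTR) = 4312/(4312+62.9) = 0.985623
A(flying lead) = MTBF/(MTBF+MTTR) = 5873/(5873+119.6) = 0.980042
Series availability: 0.985623 × 0.980042 = 0.96595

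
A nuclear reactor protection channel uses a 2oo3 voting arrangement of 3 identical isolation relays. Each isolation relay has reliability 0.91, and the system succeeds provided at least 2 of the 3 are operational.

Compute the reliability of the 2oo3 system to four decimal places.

0.9772

R = Σ_{i=2}^{3} C(3,i) p^i (1−p)^{3−i} with p = 0.91
C(3,2)·0.91^2·0.09^1 = 0.223587
C(3,3)·0.91^3·0.09^0 = 0.753571
Sum = 0.9772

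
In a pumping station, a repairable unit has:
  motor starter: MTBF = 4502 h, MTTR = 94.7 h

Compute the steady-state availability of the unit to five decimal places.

0.97940

A(motor starter) = MTBF/(MTBF+MTTR) = 4502/(4502+94.7) = 0.97940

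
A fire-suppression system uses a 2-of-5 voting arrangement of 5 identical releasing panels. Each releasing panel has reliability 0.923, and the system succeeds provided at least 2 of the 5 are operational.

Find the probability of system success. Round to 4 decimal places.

R = Σ_{i=2}^{5} C(5,i) p^i (1−p)^{5−i} with p = 0.923
C(5,2)·0.923^2·0.077^3 = 0.003889
C(5,3)·0.923^3·0.077^2 = 0.046622
C(5,4)·0.923^4·0.077^1 = 0.279426
C(5,5)·0.923^5·0.077^0 = 0.669898
Sum = 0.9998

0.9998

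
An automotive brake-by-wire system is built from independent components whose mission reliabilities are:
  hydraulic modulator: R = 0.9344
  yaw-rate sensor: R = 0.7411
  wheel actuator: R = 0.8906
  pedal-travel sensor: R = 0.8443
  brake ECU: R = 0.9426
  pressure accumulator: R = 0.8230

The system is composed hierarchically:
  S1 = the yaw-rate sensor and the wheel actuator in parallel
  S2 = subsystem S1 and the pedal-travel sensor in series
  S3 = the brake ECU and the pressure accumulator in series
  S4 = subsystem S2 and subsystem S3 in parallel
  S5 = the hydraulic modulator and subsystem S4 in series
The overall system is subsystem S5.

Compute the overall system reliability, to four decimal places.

0.8968

Parallel (yaw-rate sensor and wheel actuator): 1 − (1 − 0.741100)(1 − 0.890600) = 0.971676
Series ([0.971676] and pedal-travel sensor): 0.971676 × 0.844300 = 0.820386
Series (brake ECU and pressure accumulator): 0.942600 × 0.823000 = 0.775760
Parallel ([0.820386] and [0.775760]): 1 − (1 − 0.820386)(1 − 0.775760) = 0.959723
Series (hydraulic modulator and [0.959723]): 0.934400 × 0.959723 = 0.8968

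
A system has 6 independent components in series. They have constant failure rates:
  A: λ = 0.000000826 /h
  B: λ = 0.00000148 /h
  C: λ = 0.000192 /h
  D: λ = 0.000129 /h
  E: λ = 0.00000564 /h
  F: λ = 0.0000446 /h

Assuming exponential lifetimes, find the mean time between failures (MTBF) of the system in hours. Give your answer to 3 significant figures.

Series of exponential components: λ_sys = Σ λ_i
λ_sys = 0.000000826 + 0.00000148 + 0.000192 + 0.000129 + 0.00000564 + 0.0000446 = 3.7355e-04 /h
MTBF = 1 / λ_sys = 2680 h

2680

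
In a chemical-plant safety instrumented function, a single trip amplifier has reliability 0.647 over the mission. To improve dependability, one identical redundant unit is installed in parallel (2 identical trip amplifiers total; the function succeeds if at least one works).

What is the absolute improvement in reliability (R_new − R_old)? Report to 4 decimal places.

R_before = 0.647
R_after = 1 − (1 − 0.647)^2 = 0.8754
ΔR = 0.8754 − 0.647 = 0.2284

0.2284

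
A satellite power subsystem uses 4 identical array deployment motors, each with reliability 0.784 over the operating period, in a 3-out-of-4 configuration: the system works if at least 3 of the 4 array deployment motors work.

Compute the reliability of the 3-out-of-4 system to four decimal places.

R = Σ_{i=3}^{4} C(4,i) p^i (1−p)^{4−i} with p = 0.784
C(4,3)·0.784^3·0.216^1 = 0.416353
C(4,4)·0.784^4·0.216^0 = 0.377802
Sum = 0.7942

0.7942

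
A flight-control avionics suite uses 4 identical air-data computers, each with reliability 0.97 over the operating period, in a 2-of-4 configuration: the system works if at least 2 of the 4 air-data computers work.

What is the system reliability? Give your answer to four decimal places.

R = Σ_{i=2}^{4} C(4,i) p^i (1−p)^{4−i} with p = 0.97
C(4,2)·0.97^2·0.03^2 = 0.005081
C(4,3)·0.97^3·0.03^1 = 0.109521
C(4,4)·0.97^4·0.03^0 = 0.885293
Sum = 0.9999

0.9999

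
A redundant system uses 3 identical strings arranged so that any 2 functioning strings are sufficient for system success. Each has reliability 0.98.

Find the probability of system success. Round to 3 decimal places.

0.999

R = Σ_{i=2}^{3} C(3,i) p^i (1−p)^{3−i} with p = 0.98
C(3,2)·0.98^2·0.02^1 = 0.05762
C(3,3)·0.98^3·0.02^0 = 0.94119
Sum = 0.999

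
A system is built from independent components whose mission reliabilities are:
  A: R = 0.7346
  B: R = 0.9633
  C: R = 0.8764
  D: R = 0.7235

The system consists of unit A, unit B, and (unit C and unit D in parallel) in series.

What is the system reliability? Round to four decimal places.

0.6835

Parallel (C and D): 1 − (1 − 0.876400)(1 − 0.723500) = 0.965825
Series (A, B, and [0.965825]): 0.734600 × 0.963300 × 0.965825 = 0.6835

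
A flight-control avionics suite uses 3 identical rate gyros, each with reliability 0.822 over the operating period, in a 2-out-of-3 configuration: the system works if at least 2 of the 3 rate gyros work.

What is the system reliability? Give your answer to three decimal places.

0.916

R = Σ_{i=2}^{3} C(3,i) p^i (1−p)^{3−i} with p = 0.822
C(3,2)·0.822^2·0.178^1 = 0.36082
C(3,3)·0.822^3·0.178^0 = 0.55541
Sum = 0.916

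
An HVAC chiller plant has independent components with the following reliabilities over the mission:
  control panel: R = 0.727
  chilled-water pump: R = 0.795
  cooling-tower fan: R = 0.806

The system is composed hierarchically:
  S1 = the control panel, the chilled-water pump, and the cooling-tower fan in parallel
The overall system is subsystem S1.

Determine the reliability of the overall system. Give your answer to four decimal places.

Parallel (control panel, chilled-water pump, and cooling-tower fan): 1 − (1 − 0.727000)(1 − 0.795000)(1 − 0.806000) = 0.9891

0.9891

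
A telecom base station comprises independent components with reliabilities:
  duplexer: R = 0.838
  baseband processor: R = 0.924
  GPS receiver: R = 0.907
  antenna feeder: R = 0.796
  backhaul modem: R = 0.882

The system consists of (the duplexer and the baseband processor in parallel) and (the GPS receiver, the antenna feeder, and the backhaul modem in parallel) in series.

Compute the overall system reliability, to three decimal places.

0.985

Parallel (duplexer and baseband processor): 1 − (1 − 0.83800)(1 − 0.92400) = 0.98769
Parallel (GPS receiver, antenna feeder, and backhaul modem): 1 − (1 − 0.90700)(1 − 0.79600)(1 − 0.88200) = 0.99776
Series ([0.98769] and [0.99776]): 0.98769 × 0.99776 = 0.985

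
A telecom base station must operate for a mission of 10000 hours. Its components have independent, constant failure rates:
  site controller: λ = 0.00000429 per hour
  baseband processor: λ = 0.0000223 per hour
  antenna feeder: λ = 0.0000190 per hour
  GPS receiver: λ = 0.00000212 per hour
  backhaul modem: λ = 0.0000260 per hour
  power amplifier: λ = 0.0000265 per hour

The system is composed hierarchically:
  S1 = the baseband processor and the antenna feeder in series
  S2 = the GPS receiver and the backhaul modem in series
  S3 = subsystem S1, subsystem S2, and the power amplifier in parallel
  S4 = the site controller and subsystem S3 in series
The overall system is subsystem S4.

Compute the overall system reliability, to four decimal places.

R(site controller) = exp(−0.00000429 × 10000) = 0.958007
R(baseband processor) = exp(−0.0000223 × 10000) = 0.800115
R(antenna feeder) = exp(−0.0000190 × 10000) = 0.826959
R(GPS receiver) = exp(−0.00000212 × 10000) = 0.979023
R(backhaul modem) = exp(−0.0000260 × 10000) = 0.771052
R(power amplifier) = exp(−0.0000265 × 10000) = 0.767206
Series (baseband processor and antenna feeder): 0.800115 × 0.826959 = 0.661662
Series (GPS receiver and backhaul modem): 0.979023 × 0.771052 = 0.754878
Parallel ([0.661662], [0.754878], and power amplifier): 1 − (1 − 0.661662)(1 − 0.754878)(1 − 0.767206) = 0.980693
Series (site controller and [0.980693]): 0.958007 × 0.980693 = 0.9395

0.9395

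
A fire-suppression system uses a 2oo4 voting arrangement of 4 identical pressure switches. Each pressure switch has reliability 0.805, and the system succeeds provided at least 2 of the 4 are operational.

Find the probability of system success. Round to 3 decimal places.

R = Σ_{i=2}^{4} C(4,i) p^i (1−p)^{4−i} with p = 0.805
C(4,2)·0.805^2·0.195^2 = 0.14785
C(4,3)·0.805^3·0.195^1 = 0.40689
C(4,4)·0.805^4·0.195^0 = 0.41994
Sum = 0.975

0.975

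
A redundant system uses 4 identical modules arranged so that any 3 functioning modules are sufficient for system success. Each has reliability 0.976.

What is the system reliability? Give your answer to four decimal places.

R = Σ_{i=3}^{4} C(4,i) p^i (1−p)^{4−i} with p = 0.976
C(4,3)·0.976^3·0.024^1 = 0.089253
C(4,4)·0.976^4·0.024^0 = 0.907401
Sum = 0.9967

0.9967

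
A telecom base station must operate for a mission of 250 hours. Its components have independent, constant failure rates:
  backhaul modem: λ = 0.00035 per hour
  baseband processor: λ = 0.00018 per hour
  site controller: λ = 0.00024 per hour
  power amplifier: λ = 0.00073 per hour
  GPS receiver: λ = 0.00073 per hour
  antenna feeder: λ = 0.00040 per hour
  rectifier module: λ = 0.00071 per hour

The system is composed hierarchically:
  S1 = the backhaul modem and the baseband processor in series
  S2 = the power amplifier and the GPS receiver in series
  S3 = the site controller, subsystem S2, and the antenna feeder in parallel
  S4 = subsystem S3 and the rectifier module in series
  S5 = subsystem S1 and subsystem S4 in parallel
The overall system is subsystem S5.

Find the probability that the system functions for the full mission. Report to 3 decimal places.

0.980

R(backhaul modem) = exp(−0.00035 × 250) = 0.91622
R(baseband processor) = exp(−0.00018 × 250) = 0.95600
R(site controller) = exp(−0.00024 × 250) = 0.94176
R(power amplifier) = exp(−0.00073 × 250) = 0.83318
R(GPS receiver) = exp(−0.00073 × 250) = 0.83318
R(antenna feeder) = exp(−0.00040 × 250) = 0.90484
R(rectifier module) = exp(−0.00071 × 250) = 0.83736
Series (backhaul modem and baseband processor): 0.91622 × 0.95600 = 0.87591
Series (power amplifier and GPS receiver): 0.83318 × 0.83318 = 0.69419
Parallel (site controller, [0.69419], and antenna feeder): 1 − (1 − 0.94176)(1 − 0.69419)(1 − 0.90484) = 0.99831
Series ([0.99831] and rectifier module): 0.99831 × 0.83736 = 0.83594
Parallel ([0.87591] and [0.83594]): 1 − (1 − 0.87591)(1 − 0.83594) = 0.980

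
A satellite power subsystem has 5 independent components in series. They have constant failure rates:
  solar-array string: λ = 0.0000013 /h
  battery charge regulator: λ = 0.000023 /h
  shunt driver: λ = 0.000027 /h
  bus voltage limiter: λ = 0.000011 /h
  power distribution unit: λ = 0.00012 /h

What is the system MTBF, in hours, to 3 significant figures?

Series of exponential components: λ_sys = Σ λ_i
λ_sys = 0.0000013 + 0.000023 + 0.000027 + 0.000011 + 0.00012 = 1.8230e-04 /h
MTBF = 1 / λ_sys = 5490 h

5490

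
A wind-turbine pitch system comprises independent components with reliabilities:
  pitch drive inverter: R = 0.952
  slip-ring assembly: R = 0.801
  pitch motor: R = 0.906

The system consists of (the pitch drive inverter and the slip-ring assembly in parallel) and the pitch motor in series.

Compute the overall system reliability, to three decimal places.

0.897

Parallel (pitch drive inverter and slip-ring assembly): 1 − (1 − 0.95200)(1 − 0.80100) = 0.99045
Series ([0.99045] and pitch motor): 0.99045 × 0.90600 = 0.897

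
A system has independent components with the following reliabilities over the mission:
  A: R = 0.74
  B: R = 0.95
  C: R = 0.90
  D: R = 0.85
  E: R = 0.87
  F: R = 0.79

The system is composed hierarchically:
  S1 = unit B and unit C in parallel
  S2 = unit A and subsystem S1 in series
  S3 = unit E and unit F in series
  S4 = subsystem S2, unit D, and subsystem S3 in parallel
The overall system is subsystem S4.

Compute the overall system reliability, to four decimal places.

Parallel (B and C): 1 − (1 − 0.950000)(1 − 0.900000) = 0.995000
Series (A and [0.995000]): 0.740000 × 0.995000 = 0.736300
Series (E and F): 0.870000 × 0.790000 = 0.687300
Parallel ([0.736300], D, and [0.687300]): 1 − (1 − 0.736300)(1 − 0.850000)(1 − 0.687300) = 0.9876

0.9876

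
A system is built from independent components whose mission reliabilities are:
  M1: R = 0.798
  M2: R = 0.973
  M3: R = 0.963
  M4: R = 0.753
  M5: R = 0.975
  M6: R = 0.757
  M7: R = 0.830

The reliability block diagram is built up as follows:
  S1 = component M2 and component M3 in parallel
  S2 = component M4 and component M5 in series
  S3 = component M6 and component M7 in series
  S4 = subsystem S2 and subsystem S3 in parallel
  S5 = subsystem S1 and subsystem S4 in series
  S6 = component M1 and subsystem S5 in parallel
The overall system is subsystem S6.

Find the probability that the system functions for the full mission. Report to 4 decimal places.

Parallel (M2 and M3): 1 − (1 − 0.973000)(1 − 0.963000) = 0.999001
Series (M4 and M5): 0.753000 × 0.975000 = 0.734175
Series (M6 and M7): 0.757000 × 0.830000 = 0.628310
Parallel ([0.734175] and [0.628310]): 1 − (1 − 0.734175)(1 − 0.628310) = 0.901196
Series ([0.999001] and [0.901196]): 0.999001 × 0.901196 = 0.900296
Parallel (M1 and [0.900296]): 1 − (1 − 0.798000)(1 − 0.900296) = 0.9799

0.9799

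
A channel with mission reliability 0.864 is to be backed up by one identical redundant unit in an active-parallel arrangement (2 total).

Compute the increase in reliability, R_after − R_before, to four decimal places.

0.1175

R_before = 0.864
R_after = 1 − (1 − 0.864)^2 = 0.9815
ΔR = 0.9815 − 0.864 = 0.1175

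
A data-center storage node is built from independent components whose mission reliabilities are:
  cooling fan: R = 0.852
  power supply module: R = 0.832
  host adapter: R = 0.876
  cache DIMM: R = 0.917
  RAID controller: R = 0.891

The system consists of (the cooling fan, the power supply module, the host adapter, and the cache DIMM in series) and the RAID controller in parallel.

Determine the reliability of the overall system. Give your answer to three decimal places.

Series (cooling fan, power supply module, host adapter, and cache DIMM): 0.85200 × 0.83200 × 0.87600 × 0.91700 = 0.56942
Parallel ([0.56942] and RAID controller): 1 − (1 − 0.56942)(1 − 0.89100) = 0.953

0.953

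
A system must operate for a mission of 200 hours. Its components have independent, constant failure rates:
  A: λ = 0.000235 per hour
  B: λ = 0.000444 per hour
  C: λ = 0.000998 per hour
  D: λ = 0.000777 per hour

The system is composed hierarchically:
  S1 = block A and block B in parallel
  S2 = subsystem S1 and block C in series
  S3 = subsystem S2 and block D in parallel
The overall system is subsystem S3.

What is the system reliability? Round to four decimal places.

R(A) = exp(−0.000235 × 200) = 0.954087
R(B) = exp(−0.000444 × 200) = 0.915029
R(C) = exp(−0.000998 × 200) = 0.819058
R(D) = exp(−0.000777 × 200) = 0.856073
Parallel (A and B): 1 − (1 − 0.954087)(1 − 0.915029) = 0.996099
Series ([0.996099] and C): 0.996099 × 0.819058 = 0.815863
Parallel ([0.815863] and D): 1 − (1 − 0.815863)(1 − 0.856073) = 0.9735

0.9735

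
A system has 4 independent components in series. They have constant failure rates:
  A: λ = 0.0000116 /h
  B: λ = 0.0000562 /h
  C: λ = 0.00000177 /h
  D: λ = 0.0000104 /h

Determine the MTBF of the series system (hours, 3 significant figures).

12500

Series of exponential components: λ_sys = Σ λ_i
λ_sys = 0.0000116 + 0.0000562 + 0.00000177 + 0.0000104 = 7.9970e-05 /h
MTBF = 1 / λ_sys = 12500 h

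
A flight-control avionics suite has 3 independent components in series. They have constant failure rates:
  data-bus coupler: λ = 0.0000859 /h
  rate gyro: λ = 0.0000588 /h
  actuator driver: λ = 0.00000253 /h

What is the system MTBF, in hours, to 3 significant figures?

6790

Series of exponential components: λ_sys = Σ λ_i
λ_sys = 0.0000859 + 0.0000588 + 0.00000253 = 1.4723e-04 /h
MTBF = 1 / λ_sys = 6790 h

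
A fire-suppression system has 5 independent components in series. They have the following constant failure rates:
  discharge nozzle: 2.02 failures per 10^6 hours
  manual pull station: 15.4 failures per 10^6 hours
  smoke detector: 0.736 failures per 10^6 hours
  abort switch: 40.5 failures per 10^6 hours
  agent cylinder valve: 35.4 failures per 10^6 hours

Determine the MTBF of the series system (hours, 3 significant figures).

10600

Series of exponential components: λ_sys = Σ λ_i
λ_sys = 0.00000202 + 0.0000154 + 0.000000736 + 0.0000405 + 0.0000354 = 9.4056e-05 /h
MTBF = 1 / λ_sys = 10600 h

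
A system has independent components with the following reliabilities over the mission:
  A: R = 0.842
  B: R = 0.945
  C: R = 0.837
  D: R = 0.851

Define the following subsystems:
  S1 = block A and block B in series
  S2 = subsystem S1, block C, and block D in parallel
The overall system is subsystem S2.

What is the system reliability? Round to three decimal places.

0.995

Series (A and B): 0.84200 × 0.94500 = 0.79569
Parallel ([0.79569], C, and D): 1 − (1 − 0.79569)(1 − 0.83700)(1 − 0.85100) = 0.995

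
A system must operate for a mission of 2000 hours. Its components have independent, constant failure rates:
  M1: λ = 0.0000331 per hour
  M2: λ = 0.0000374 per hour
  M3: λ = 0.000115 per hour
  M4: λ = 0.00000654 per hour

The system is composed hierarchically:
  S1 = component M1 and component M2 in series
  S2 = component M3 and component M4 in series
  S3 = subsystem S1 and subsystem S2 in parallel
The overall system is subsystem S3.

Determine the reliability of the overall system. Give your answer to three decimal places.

0.972

R(M1) = exp(−0.0000331 × 2000) = 0.93594
R(M2) = exp(−0.0000374 × 2000) = 0.92793
R(M3) = exp(−0.000115 × 2000) = 0.79453
R(M4) = exp(−0.00000654 × 2000) = 0.98701
Series (M1 and M2): 0.93594 × 0.92793 = 0.86849
Series (M3 and M4): 0.79453 × 0.98701 = 0.78421
Parallel ([0.86849] and [0.78421]): 1 − (1 − 0.86849)(1 − 0.78421) = 0.972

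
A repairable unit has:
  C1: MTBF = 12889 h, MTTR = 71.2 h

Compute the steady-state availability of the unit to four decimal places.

0.9945

A(C1) = MTBF/(MTBF+MTTR) = 12889/(12889+71.2) = 0.9945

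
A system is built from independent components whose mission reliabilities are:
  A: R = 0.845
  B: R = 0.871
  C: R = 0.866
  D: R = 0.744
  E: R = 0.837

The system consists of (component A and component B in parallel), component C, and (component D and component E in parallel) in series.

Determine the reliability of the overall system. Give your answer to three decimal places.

Parallel (A and B): 1 − (1 − 0.84500)(1 − 0.87100) = 0.98001
Parallel (D and E): 1 − (1 − 0.74400)(1 − 0.83700) = 0.95827
Series ([0.98001], C, and [0.95827]): 0.98001 × 0.86600 × 0.95827 = 0.813

0.813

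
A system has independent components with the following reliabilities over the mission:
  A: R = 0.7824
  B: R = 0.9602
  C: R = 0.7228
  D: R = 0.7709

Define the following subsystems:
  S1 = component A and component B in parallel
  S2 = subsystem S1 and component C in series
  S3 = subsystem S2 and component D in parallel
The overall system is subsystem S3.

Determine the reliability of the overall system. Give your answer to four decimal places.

Parallel (A and B): 1 − (1 − 0.782400)(1 − 0.960200) = 0.991340
Series ([0.991340] and C): 0.991340 × 0.722800 = 0.716541
Parallel ([0.716541] and D): 1 − (1 − 0.716541)(1 − 0.770900) = 0.9351

0.9351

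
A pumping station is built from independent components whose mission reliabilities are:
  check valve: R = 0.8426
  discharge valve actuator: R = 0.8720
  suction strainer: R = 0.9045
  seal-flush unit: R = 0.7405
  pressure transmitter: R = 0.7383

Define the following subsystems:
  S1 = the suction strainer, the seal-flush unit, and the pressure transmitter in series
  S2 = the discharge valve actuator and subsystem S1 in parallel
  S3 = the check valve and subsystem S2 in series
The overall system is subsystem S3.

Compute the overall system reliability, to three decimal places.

Series (suction strainer, seal-flush unit, and pressure transmitter): 0.90450 × 0.74050 × 0.73830 = 0.49450
Parallel (discharge valve actuator and [0.49450]): 1 − (1 − 0.87200)(1 − 0.49450) = 0.93530
Series (check valve and [0.93530]): 0.84260 × 0.93530 = 0.788

0.788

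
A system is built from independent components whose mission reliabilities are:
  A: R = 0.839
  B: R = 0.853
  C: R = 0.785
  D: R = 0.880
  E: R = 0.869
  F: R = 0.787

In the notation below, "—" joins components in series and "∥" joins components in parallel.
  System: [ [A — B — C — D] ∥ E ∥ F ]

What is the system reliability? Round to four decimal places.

0.9859

Series (A, B, C, and D): 0.839000 × 0.853000 × 0.785000 × 0.880000 = 0.494383
Parallel ([0.494383], E, and F): 1 − (1 − 0.494383)(1 − 0.869000)(1 − 0.787000) = 0.9859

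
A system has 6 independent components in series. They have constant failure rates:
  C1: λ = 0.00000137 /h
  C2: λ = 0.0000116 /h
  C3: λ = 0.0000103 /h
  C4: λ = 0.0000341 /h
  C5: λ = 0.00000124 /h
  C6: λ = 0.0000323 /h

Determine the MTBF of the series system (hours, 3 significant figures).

11000

Series of exponential components: λ_sys = Σ λ_i
λ_sys = 0.00000137 + 0.0000116 + 0.0000103 + 0.0000341 + 0.00000124 + 0.0000323 = 9.0910e-05 /h
MTBF = 1 / λ_sys = 11000 h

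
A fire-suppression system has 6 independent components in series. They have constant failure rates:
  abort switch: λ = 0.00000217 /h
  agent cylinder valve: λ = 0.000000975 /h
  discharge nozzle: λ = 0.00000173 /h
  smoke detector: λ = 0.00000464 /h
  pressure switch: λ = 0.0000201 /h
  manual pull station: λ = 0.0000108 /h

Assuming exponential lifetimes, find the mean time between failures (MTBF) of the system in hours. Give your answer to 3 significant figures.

Series of exponential components: λ_sys = Σ λ_i
λ_sys = 0.00000217 + 0.000000975 + 0.00000173 + 0.00000464 + 0.0000201 + 0.0000108 = 4.0415e-05 /h
MTBF = 1 / λ_sys = 24700 h

24700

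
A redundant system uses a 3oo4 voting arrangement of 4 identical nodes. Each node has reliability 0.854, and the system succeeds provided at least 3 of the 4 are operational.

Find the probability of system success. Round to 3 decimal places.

R = Σ_{i=3}^{4} C(4,i) p^i (1−p)^{4−i} with p = 0.854
C(4,3)·0.854^3·0.146^1 = 0.36374
C(4,4)·0.854^4·0.146^0 = 0.53190
Sum = 0.896

0.896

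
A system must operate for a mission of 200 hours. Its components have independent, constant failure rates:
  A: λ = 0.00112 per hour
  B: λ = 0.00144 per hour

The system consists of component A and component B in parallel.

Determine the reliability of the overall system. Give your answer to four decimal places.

R(A) = exp(−0.00112 × 200) = 0.799315
R(B) = exp(−0.00144 × 200) = 0.749762
Parallel (A and B): 1 − (1 − 0.799315)(1 − 0.749762) = 0.9498

0.9498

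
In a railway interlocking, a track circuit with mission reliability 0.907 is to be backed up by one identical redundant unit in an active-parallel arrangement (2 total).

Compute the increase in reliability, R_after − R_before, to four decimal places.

0.0844

R_before = 0.907
R_after = 1 − (1 − 0.907)^2 = 0.9914
ΔR = 0.9914 − 0.907 = 0.0844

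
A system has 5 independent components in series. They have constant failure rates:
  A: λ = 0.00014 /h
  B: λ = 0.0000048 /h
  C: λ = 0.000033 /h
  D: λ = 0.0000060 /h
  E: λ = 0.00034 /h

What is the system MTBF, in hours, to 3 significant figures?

1910

Series of exponential components: λ_sys = Σ λ_i
λ_sys = 0.00014 + 0.0000048 + 0.000033 + 0.0000060 + 0.00034 = 5.2380e-04 /h
MTBF = 1 / λ_sys = 1910 h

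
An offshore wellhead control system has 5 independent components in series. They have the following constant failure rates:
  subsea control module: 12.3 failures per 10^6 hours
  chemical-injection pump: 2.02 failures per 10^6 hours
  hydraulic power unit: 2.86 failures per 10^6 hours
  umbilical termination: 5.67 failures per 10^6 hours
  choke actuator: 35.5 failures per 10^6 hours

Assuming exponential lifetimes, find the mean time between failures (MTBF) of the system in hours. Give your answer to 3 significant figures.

Series of exponential components: λ_sys = Σ λ_i
λ_sys = 0.0000123 + 0.00000202 + 0.00000286 + 0.00000567 + 0.0000355 = 5.8350e-05 /h
MTBF = 1 / λ_sys = 17100 h

17100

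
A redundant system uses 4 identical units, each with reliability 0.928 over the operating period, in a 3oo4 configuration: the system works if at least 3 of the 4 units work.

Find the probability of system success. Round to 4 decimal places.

0.9718

R = Σ_{i=3}^{4} C(4,i) p^i (1−p)^{4−i} with p = 0.928
C(4,3)·0.928^3·0.072^1 = 0.230163
C(4,4)·0.928^4·0.072^0 = 0.741638
Sum = 0.9718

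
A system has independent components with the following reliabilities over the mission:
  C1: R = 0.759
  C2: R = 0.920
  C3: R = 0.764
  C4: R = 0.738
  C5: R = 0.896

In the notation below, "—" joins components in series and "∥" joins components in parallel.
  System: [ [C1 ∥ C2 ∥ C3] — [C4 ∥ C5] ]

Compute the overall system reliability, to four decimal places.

0.9683

Parallel (C1, C2, and C3): 1 − (1 − 0.759000)(1 − 0.920000)(1 − 0.764000) = 0.995450
Parallel (C4 and C5): 1 − (1 − 0.738000)(1 − 0.896000) = 0.972752
Series ([0.995450] and [0.972752]): 0.995450 × 0.972752 = 0.9683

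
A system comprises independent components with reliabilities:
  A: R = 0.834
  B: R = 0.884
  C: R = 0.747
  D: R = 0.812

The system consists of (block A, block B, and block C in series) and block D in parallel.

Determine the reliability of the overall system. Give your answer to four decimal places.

Series (A, B, and C): 0.834000 × 0.884000 × 0.747000 = 0.550730
Parallel ([0.550730] and D): 1 − (1 − 0.550730)(1 − 0.812000) = 0.9155

0.9155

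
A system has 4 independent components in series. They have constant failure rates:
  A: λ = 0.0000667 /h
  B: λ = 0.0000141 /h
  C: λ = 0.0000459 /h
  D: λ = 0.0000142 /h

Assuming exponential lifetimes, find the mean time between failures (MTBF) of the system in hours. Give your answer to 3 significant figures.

Series of exponential components: λ_sys = Σ λ_i
λ_sys = 0.0000667 + 0.0000141 + 0.0000459 + 0.0000142 = 1.4090e-04 /h
MTBF = 1 / λ_sys = 7100 h

7100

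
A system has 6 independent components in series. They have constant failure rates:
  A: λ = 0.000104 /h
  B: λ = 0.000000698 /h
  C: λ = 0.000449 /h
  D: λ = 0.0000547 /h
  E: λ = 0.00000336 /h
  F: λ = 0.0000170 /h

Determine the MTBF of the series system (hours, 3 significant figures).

Series of exponential components: λ_sys = Σ λ_i
λ_sys = 0.000104 + 0.000000698 + 0.000449 + 0.0000547 + 0.00000336 + 0.0000170 = 6.2876e-04 /h
MTBF = 1 / λ_sys = 1590 h

1590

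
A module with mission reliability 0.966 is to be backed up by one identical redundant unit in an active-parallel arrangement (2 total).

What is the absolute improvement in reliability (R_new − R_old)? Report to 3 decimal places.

R_before = 0.966
R_after = 1 − (1 − 0.966)^2 = 0.999
ΔR = 0.999 − 0.966 = 0.033

0.033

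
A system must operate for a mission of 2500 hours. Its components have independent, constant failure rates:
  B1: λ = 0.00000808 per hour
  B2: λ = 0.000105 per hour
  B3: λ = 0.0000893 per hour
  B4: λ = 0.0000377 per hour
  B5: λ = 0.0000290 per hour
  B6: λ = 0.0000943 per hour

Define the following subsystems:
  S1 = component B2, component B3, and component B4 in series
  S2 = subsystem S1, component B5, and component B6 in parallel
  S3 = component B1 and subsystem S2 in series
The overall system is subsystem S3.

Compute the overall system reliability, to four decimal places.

0.9737

R(B1) = exp(−0.00000808 × 2500) = 0.980003
R(B2) = exp(−0.000105 × 2500) = 0.769126
R(B3) = exp(−0.0000893 × 2500) = 0.799915
R(B4) = exp(−0.0000377 × 2500) = 0.910055
R(B5) = exp(−0.0000290 × 2500) = 0.930066
R(B6) = exp(−0.0000943 × 2500) = 0.789978
Series (B2, B3, and B4): 0.769126 × 0.799915 × 0.910055 = 0.559898
Parallel ([0.559898], B5, and B6): 1 − (1 − 0.559898)(1 − 0.930066)(1 − 0.789978) = 0.993536
Series (B1 and [0.993536]): 0.980003 × 0.993536 = 0.9737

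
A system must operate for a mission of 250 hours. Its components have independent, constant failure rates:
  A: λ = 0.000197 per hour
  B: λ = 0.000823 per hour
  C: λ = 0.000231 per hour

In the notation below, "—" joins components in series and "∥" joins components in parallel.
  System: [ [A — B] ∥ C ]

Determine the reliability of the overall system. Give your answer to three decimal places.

R(A) = exp(−0.000197 × 250) = 0.95194
R(B) = exp(−0.000823 × 250) = 0.81404
R(C) = exp(−0.000231 × 250) = 0.94389
Series (A and B): 0.95194 × 0.81404 = 0.77492
Parallel ([0.77492] and C): 1 − (1 − 0.77492)(1 − 0.94389) = 0.987

0.987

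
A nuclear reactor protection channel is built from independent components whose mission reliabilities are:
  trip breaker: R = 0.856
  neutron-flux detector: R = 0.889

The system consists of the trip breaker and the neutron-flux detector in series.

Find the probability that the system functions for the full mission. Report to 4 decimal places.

Series (trip breaker and neutron-flux detector): 0.856000 × 0.889000 = 0.7610

0.7610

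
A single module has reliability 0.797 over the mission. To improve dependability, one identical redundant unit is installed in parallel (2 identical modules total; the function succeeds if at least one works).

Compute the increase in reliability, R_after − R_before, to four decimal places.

R_before = 0.797
R_after = 1 − (1 − 0.797)^2 = 0.9588
ΔR = 0.9588 − 0.797 = 0.1618

0.1618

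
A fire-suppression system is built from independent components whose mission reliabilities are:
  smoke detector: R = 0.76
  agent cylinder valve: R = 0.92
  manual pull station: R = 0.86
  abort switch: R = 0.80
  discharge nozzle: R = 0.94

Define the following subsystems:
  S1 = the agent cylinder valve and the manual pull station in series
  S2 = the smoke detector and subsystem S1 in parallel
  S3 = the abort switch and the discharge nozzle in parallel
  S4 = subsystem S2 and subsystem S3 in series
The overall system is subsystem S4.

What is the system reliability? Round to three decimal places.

0.938

Series (agent cylinder valve and manual pull station): 0.92000 × 0.86000 = 0.79120
Parallel (smoke detector and [0.79120]): 1 − (1 − 0.76000)(1 − 0.79120) = 0.94989
Parallel (abort switch and discharge nozzle): 1 − (1 − 0.80000)(1 − 0.94000) = 0.98800
Series ([0.94989] and [0.98800]): 0.94989 × 0.98800 = 0.938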